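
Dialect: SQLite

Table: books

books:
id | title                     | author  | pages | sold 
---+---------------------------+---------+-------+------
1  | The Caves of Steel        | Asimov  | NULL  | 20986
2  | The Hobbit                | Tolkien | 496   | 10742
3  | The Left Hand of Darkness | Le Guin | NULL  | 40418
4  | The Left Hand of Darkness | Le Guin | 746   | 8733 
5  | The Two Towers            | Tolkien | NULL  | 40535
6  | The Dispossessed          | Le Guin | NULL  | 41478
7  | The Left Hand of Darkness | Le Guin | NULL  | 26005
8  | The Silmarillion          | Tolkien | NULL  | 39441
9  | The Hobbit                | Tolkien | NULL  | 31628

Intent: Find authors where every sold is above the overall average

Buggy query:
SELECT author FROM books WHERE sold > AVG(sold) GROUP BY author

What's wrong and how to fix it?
Bug: AVG() is an aggregate; it can't sit directly in WHERE

Fix: Compute the overall average in a scalar subquery and compare each group's MIN against it in HAVING

Corrected query:
SELECT author FROM books GROUP BY author HAVING MIN(sold) > (SELECT AVG(sold) FROM books)

Result:
(no rows)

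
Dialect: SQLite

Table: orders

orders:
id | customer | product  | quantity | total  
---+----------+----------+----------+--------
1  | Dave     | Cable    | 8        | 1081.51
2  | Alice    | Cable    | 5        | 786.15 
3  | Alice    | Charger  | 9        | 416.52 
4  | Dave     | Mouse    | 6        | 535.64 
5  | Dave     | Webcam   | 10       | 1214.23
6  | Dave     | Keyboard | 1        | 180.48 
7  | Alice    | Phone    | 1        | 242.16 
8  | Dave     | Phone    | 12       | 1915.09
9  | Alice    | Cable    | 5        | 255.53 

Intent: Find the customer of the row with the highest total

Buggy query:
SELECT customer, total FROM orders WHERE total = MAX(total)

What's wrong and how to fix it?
Bug: WHERE is evaluated per row; an aggregate over the whole table isn't defined there

Fix: Use a subquery: WHERE total = (SELECT MAX(total) FROM orders)

Corrected query:
SELECT customer, total FROM orders WHERE total = (SELECT MAX(total) FROM orders)

Result:
customer | total  
---------+--------
Dave     | 1915.09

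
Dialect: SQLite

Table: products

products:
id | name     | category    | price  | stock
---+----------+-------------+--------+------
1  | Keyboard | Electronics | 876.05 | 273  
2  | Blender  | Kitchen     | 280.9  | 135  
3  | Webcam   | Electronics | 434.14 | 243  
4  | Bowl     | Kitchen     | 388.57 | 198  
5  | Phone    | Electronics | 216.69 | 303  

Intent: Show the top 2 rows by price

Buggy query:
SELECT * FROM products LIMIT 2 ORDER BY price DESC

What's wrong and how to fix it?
Bug: ORDER BY cannot follow LIMIT; LIMIT is the final clause

Fix: Sort with ORDER BY, then apply LIMIT

Corrected query:
SELECT * FROM products ORDER BY price DESC LIMIT 2

Result:
id | name     | category    | price  | stock
---+----------+-------------+--------+------
1  | Keyboard | Electronics | 876.05 | 273  
3  | Webcam   | Electronics | 434.14 | 243  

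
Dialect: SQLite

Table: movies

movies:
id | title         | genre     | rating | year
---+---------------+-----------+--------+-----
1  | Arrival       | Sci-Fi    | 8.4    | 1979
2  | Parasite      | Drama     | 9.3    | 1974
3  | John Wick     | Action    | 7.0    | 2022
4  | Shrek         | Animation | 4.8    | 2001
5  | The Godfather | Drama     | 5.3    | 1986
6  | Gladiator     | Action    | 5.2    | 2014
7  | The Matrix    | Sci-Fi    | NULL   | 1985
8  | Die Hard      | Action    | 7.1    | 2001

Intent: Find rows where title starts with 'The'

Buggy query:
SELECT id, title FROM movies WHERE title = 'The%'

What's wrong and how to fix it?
Bug: '=' compares the literal string including the % character; pattern matching needs LIKE

Fix: Replace '=' with LIKE so 'The%' is treated as a pattern

Corrected query:
SELECT id, title FROM movies WHERE title LIKE 'The%'

Result:
id | title        
---+--------------
5  | The Godfather
7  | The Matrix   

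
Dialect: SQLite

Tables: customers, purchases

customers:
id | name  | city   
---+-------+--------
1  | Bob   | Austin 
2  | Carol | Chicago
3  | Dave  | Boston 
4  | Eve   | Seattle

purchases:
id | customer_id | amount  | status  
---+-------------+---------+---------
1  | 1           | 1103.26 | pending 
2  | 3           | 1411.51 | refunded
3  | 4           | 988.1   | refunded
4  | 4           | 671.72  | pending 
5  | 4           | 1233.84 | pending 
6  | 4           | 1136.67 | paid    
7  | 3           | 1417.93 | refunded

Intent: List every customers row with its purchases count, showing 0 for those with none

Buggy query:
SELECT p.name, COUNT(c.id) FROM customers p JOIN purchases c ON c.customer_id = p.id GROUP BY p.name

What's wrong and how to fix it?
Bug: INNER JOIN drops customers rows that have no matching purchases rows

Fix: Switch to LEFT JOIN to retain unmatched parent rows

Corrected query:
SELECT p.name, COUNT(c.id) FROM customers p LEFT JOIN purchases c ON c.customer_id = p.id GROUP BY p.name

Result:
name  | COUNT(c.id)
------+------------
Bob   | 1          
Carol | 0          
Dave  | 2          
Eve   | 4          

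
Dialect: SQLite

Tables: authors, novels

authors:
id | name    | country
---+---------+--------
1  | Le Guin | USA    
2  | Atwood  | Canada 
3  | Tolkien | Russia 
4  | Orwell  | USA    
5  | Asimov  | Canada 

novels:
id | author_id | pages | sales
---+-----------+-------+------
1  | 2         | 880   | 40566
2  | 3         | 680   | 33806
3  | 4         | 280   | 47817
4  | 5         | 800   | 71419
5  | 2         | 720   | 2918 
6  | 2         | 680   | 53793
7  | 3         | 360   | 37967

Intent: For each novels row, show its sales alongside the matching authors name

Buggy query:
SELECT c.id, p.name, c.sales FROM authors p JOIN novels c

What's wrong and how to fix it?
Bug: JOIN with no ON clause produces a cartesian product; every novels row pairs with every authors row

Fix: Add ON c.author_id = p.id to the JOIN

Corrected query:
SELECT c.id, p.name, c.sales FROM authors p JOIN novels c ON c.author_id = p.id

Result:
id | name    | sales
---+---------+------
1  | Atwood  | 40566
2  | Tolkien | 33806
3  | Orwell  | 47817
4  | Asimov  | 71419
5  | Atwood  | 2918 
6  | Atwood  | 53793
7  | Tolkien | 37967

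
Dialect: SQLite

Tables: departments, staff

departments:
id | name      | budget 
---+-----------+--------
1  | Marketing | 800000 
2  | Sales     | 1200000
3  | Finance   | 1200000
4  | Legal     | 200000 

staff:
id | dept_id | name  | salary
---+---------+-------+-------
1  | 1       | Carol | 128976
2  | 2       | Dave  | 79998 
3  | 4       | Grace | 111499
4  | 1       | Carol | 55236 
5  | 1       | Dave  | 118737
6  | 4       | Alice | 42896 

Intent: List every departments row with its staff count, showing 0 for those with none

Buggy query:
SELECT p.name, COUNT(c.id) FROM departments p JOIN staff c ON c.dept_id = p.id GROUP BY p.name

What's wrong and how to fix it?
Bug: INNER JOIN drops departments rows that have no matching staff rows

Fix: Switch to LEFT JOIN to retain unmatched parent rows

Corrected query:
SELECT p.name, COUNT(c.id) FROM departments p LEFT JOIN staff c ON c.dept_id = p.id GROUP BY p.name

Result:
name      | COUNT(c.id)
----------+------------
Finance   | 0          
Legal     | 2          
Marketing | 3          
Sales     | 1          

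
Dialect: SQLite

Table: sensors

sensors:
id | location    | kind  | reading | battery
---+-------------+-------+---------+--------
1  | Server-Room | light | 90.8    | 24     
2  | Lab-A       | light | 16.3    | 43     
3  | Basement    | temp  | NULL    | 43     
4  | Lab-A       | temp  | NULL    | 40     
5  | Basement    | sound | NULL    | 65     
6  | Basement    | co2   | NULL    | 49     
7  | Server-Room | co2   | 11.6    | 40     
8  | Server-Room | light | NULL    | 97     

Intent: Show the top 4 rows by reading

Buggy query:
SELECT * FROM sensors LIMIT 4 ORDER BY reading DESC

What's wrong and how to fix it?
Bug: ORDER BY cannot follow LIMIT; LIMIT is the final clause

Fix: Swap the clauses: ORDER BY first, then LIMIT

Corrected query:
SELECT * FROM sensors ORDER BY reading DESC LIMIT 4

Result:
id | location    | kind  | reading | battery
---+-------------+-------+---------+--------
1  | Server-Room | light | 90.8    | 24     
2  | Lab-A       | light | 16.3    | 43     
7  | Server-Room | co2   | 11.6    | 40     
3  | Basement    | temp  | NULL    | 43     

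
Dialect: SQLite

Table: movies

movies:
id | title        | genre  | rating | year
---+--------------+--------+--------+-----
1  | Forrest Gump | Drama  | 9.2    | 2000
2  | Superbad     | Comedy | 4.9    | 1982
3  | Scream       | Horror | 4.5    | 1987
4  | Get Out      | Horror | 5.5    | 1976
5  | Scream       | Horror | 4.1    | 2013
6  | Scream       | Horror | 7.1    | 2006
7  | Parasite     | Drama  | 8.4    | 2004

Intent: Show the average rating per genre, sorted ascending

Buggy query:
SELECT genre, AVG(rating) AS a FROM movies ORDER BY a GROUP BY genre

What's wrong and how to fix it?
Bug: ORDER BY appears before GROUP BY; SQL clause order requires GROUP BY first

Fix: Move ORDER BY to the end, after GROUP BY

Corrected query:
SELECT genre, AVG(rating) AS a FROM movies GROUP BY genre ORDER BY a

Result:
genre  | a  
-------+----
Comedy | 4.9
Horror | 5.3
Drama  | 8.8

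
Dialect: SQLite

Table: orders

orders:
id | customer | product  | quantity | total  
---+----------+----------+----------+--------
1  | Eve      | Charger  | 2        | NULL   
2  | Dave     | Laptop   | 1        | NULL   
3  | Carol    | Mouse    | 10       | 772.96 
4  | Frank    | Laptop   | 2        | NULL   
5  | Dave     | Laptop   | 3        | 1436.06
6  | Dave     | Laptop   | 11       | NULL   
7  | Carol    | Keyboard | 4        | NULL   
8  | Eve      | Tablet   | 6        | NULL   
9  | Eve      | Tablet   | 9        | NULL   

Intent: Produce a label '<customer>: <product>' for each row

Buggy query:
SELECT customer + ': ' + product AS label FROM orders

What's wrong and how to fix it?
Bug: SQLite uses || for string concatenation; + coerces text to numbers (yielding 0)

Fix: Use the || operator for string concatenation

Corrected query:
SELECT customer || ': ' || product AS label FROM orders

Result:
label          
---------------
Eve: Charger   
Dave: Laptop   
Carol: Mouse   
Frank: Laptop  
Dave: Laptop   
Dave: Laptop   
Carol: Keyboard
Eve: Tablet    
Eve: Tablet    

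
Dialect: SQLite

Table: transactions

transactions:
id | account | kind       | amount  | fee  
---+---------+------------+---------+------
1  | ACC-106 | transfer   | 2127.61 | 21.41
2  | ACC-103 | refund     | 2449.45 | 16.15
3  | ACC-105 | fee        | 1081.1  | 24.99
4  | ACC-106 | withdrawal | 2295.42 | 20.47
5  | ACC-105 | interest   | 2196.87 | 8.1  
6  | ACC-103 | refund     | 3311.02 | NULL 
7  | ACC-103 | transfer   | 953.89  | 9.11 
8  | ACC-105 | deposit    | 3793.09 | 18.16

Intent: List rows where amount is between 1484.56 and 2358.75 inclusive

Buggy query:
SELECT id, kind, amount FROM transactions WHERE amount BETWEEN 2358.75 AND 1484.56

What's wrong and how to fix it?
Bug: The bounds are reversed; BETWEEN a AND b requires a <= b to match anything

Fix: Write BETWEEN 1484.56 AND 2358.75

Corrected query:
SELECT id, kind, amount FROM transactions WHERE amount BETWEEN 1484.56 AND 2358.75

Result:
id | kind       | amount 
---+------------+--------
1  | transfer   | 2127.61
4  | withdrawal | 2295.42
5  | interest   | 2196.87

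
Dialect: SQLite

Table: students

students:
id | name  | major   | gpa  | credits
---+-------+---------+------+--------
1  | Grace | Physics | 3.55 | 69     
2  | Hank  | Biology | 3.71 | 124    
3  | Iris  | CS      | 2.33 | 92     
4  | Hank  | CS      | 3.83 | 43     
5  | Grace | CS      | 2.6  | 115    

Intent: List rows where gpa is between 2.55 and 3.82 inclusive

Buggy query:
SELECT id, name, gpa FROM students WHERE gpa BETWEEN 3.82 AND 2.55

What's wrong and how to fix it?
Bug: The bounds are reversed; BETWEEN a AND b requires a <= b to match anything

Fix: Write BETWEEN 2.55 AND 3.82

Corrected query:
SELECT id, name, gpa FROM students WHERE gpa BETWEEN 2.55 AND 3.82

Result:
id | name  | gpa 
---+-------+-----
1  | Grace | 3.55
2  | Hank  | 3.71
5  | Grace | 2.6 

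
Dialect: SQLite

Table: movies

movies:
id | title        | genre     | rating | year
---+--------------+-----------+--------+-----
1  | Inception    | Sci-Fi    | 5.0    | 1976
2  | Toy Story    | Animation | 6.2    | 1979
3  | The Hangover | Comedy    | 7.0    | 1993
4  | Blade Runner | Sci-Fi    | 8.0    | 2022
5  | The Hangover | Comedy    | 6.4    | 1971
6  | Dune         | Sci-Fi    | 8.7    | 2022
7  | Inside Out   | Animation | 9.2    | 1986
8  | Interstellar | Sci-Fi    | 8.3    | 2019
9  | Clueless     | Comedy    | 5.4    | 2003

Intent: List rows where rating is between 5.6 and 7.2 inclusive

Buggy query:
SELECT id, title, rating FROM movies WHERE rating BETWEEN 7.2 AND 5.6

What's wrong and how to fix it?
Bug: The bounds are reversed; BETWEEN a AND b requires a <= b to match anything

Fix: Swap the bounds so the smaller value comes first

Corrected query:
SELECT id, title, rating FROM movies WHERE rating BETWEEN 5.6 AND 7.2

Result:
id | title        | rating
---+--------------+-------
2  | Toy Story    | 6.2   
3  | The Hangover | 7     
5  | The Hangover | 6.4   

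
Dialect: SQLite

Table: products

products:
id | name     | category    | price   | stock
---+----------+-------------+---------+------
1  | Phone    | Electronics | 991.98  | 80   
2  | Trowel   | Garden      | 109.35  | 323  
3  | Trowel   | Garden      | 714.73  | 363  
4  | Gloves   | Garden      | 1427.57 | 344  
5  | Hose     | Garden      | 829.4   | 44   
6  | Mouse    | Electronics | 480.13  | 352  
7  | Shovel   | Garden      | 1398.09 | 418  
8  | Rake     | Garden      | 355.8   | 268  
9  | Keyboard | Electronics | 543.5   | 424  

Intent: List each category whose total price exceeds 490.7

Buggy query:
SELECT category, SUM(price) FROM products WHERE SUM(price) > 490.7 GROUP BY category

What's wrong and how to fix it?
Bug: Aggregate functions cannot appear in a WHERE clause

Fix: Use HAVING (which filters groups after aggregation) instead of WHERE

Corrected query:
SELECT category, SUM(price) FROM products GROUP BY category HAVING SUM(price) > 490.7

Result:
category    | SUM(price)
------------+-----------
Electronics | 2015.61   
Garden      | 4834.94   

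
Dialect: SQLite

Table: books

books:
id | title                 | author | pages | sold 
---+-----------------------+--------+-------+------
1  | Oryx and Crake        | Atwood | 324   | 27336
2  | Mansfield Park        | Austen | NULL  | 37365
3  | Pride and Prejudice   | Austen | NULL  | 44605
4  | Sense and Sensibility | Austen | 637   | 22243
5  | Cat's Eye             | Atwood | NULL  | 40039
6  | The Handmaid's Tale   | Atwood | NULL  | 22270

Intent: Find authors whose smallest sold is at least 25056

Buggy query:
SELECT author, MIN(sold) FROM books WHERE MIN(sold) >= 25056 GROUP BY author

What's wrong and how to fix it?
Bug: MIN() in WHERE is a misuse of aggregate

Fix: Replace WHERE with HAVING after the GROUP BY

Corrected query:
SELECT author, MIN(sold) FROM books GROUP BY author HAVING MIN(sold) >= 25056

Result:
(no rows)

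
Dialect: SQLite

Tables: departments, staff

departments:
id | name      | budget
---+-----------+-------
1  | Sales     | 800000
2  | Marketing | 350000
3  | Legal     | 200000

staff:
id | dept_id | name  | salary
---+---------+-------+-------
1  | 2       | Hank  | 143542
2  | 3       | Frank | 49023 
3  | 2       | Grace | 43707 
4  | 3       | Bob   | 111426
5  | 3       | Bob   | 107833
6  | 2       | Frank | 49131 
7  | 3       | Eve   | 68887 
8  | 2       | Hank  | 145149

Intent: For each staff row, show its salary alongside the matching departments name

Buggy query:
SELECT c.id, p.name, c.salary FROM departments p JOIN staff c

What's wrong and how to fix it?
Bug: Missing join condition: each staff row is matched to all departments rows instead of just its own

Fix: Add ON c.dept_id = p.id to the JOIN

Corrected query:
SELECT c.id, p.name, c.salary FROM departments p JOIN staff c ON c.dept_id = p.id

Result:
id | name      | salary
---+-----------+-------
1  | Marketing | 143542
2  | Legal     | 49023 
3  | Marketing | 43707 
4  | Legal     | 111426
5  | Legal     | 107833
6  | Marketing | 49131 
7  | Legal     | 68887 
8  | Marketing | 145149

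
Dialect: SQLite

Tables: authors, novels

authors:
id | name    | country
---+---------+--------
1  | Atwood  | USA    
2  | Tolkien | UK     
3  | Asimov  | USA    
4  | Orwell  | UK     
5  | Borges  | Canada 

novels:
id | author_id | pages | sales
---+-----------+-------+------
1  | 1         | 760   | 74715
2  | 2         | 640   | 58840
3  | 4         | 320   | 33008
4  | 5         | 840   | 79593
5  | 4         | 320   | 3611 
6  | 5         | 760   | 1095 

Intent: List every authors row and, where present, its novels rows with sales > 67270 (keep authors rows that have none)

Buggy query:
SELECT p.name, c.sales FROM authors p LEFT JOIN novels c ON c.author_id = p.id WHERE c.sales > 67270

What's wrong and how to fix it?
Bug: Filtering c.sales in WHERE discards the NULL rows produced by LEFT JOIN, turning it into an inner join

Fix: Move the right-table condition into the ON clause so unmatched parents are kept

Corrected query:
SELECT p.name, c.sales FROM authors p LEFT JOIN novels c ON c.author_id = p.id AND c.sales > 67270

Result:
name    | sales
--------+------
Atwood  | 74715
Tolkien | NULL 
Asimov  | NULL 
Orwell  | NULL 
Borges  | 79593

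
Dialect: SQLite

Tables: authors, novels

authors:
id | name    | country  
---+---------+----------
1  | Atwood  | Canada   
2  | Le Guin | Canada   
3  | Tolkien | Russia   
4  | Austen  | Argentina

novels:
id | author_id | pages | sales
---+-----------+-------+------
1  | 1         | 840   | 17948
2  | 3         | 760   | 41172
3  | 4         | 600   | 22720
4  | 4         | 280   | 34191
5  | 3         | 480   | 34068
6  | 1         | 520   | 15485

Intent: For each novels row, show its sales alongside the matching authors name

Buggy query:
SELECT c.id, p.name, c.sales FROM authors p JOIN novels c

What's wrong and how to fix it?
Bug: Missing join condition: each novels row is matched to all authors rows instead of just its own

Fix: Specify the join condition linking the foreign key to the parent id

Corrected query:
SELECT c.id, p.name, c.sales FROM authors p JOIN novels c ON c.author_id = p.id

Result:
id | name    | sales
---+---------+------
1  | Atwood  | 17948
2  | Tolkien | 41172
3  | Austen  | 22720
4  | Austen  | 34191
5  | Tolkien | 34068
6  | Atwood  | 15485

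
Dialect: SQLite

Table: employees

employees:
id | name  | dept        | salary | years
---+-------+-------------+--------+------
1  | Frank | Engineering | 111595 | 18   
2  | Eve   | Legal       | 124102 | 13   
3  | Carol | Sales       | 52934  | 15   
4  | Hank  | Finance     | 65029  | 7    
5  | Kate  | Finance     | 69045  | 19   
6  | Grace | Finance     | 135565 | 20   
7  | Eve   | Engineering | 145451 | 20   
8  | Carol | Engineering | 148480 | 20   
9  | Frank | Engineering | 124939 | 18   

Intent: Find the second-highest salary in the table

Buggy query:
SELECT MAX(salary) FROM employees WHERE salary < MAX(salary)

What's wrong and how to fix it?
Bug: The inner MAX is an aggregate inside WHERE, which is not allowed

Fix: Put the inner MAX in a scalar subquery

Corrected query:
SELECT MAX(salary) FROM employees WHERE salary < (SELECT MAX(salary) FROM employees)

Result:
MAX(salary)
-----------
145451     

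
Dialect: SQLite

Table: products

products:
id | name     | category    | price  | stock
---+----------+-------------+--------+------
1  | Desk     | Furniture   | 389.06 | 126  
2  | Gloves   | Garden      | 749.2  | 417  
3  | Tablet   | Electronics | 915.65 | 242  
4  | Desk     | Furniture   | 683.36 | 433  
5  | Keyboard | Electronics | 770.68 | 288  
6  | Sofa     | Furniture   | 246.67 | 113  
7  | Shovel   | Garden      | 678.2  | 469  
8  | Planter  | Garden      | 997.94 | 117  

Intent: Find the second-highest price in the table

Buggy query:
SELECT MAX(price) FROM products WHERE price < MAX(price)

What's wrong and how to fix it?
Bug: The inner MAX is an aggregate inside WHERE, which is not allowed

Fix: Put the inner MAX in a scalar subquery

Corrected query:
SELECT MAX(price) FROM products WHERE price < (SELECT MAX(price) FROM products)

Result:
MAX(price)
----------
915.65    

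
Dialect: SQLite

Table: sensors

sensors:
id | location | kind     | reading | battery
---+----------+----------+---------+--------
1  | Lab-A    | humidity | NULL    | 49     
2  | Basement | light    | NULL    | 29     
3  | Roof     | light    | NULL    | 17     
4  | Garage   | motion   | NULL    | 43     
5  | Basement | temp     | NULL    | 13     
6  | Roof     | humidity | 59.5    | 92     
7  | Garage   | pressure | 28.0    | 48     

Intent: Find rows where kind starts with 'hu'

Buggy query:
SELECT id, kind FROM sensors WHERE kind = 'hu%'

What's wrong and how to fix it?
Bug: Wildcards only work with LIKE; '=' treats '%' as a literal character

Fix: Replace '=' with LIKE so 'hu%' is treated as a pattern

Corrected query:
SELECT id, kind FROM sensors WHERE kind LIKE 'hu%'

Result:
id | kind    
---+---------
1  | humidity
6  | humidity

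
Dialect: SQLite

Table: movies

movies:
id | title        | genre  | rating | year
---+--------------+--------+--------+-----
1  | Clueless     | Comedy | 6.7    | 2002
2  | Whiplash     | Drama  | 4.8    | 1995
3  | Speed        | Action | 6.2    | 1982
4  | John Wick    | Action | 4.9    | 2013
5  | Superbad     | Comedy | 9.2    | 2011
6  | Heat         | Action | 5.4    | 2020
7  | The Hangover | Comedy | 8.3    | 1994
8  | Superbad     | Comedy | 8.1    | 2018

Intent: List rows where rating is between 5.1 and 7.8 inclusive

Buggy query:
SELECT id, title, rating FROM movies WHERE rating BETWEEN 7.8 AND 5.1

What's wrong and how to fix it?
Bug: BETWEEN expects the lower bound first; with 7.8 AND 5.1 the range is empty

Fix: Write BETWEEN 5.1 AND 7.8

Corrected query:
SELECT id, title, rating FROM movies WHERE rating BETWEEN 5.1 AND 7.8

Result:
id | title    | rating
---+----------+-------
1  | Clueless | 6.7   
3  | Speed    | 6.2   
6  | Heat     | 5.4   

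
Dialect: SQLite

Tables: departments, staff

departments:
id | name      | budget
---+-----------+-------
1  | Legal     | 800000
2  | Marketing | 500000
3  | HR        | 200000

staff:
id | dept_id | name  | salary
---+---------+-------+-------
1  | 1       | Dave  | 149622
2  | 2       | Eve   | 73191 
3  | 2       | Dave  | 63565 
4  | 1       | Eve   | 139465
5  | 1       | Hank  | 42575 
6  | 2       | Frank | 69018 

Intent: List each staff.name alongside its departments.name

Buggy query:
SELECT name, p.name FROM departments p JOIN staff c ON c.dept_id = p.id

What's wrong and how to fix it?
Bug: Both tables have a 'name' column; the unqualified reference is ambiguous

Fix: Prefix ambiguous columns with the table alias

Corrected query:
SELECT c.name, p.name FROM departments p JOIN staff c ON c.dept_id = p.id

Result:
name  | name     
------+----------
Dave  | Legal    
Eve   | Marketing
Dave  | Marketing
Eve   | Legal    
Hank  | Legal    
Frank | Marketing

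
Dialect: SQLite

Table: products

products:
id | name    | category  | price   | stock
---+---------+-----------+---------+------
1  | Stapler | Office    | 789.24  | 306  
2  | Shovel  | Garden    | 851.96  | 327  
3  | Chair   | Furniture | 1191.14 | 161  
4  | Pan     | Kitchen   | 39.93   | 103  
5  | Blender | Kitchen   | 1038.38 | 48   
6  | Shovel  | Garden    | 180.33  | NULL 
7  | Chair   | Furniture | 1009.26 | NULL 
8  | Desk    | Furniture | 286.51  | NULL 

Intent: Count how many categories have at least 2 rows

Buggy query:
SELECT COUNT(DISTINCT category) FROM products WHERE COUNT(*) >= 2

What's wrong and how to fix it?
Bug: COUNT(*) cannot appear in WHERE; the per-group count doesn't exist yet

Fix: Group first with HAVING COUNT(*) >= 2, then COUNT the resulting groups

Corrected query:
SELECT COUNT(*) FROM (SELECT category FROM products GROUP BY category HAVING COUNT(*) >= 2)

Result:
COUNT(*)
--------
3       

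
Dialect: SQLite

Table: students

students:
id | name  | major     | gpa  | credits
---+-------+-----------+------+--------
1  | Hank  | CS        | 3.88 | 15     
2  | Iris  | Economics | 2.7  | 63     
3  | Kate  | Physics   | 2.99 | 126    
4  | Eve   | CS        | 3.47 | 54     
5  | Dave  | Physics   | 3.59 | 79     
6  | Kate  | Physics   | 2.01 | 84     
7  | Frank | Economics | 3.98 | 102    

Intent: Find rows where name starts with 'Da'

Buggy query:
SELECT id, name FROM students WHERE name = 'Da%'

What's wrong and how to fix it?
Bug: '=' compares the literal string including the % character; pattern matching needs LIKE

Fix: Use LIKE for wildcard pattern matching

Corrected query:
SELECT id, name FROM students WHERE name LIKE 'Da%'

Result:
id | name
---+-----
5  | Dave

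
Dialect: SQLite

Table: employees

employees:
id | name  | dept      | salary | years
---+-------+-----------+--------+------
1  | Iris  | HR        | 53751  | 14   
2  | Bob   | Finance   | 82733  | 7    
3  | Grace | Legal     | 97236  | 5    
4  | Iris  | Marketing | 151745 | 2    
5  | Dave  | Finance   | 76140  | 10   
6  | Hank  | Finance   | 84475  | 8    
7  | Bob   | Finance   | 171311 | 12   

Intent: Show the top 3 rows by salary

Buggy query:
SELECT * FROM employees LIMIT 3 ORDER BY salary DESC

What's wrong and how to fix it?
Bug: LIMIT must come after ORDER BY

Fix: Swap the clauses: ORDER BY first, then LIMIT

Corrected query:
SELECT * FROM employees ORDER BY salary DESC LIMIT 3

Result:
id | name  | dept      | salary | years
---+-------+-----------+--------+------
7  | Bob   | Finance   | 171311 | 12   
4  | Iris  | Marketing | 151745 | 2    
3  | Grace | Legal     | 97236  | 5    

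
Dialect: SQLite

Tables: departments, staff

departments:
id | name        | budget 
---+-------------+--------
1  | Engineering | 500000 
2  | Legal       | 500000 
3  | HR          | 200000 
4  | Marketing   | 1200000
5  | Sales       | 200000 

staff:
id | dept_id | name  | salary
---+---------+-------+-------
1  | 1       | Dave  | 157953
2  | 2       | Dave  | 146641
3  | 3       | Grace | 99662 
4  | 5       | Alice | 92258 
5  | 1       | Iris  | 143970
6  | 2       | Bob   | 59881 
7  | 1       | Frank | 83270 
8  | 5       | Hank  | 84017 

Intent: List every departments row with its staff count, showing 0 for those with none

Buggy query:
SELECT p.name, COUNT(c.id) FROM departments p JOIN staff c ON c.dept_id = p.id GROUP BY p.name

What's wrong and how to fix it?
Bug: An inner join excludes parents with zero children

Fix: Switch to LEFT JOIN to retain unmatched parent rows

Corrected query:
SELECT p.name, COUNT(c.id) FROM departments p LEFT JOIN staff c ON c.dept_id = p.id GROUP BY p.name

Result:
name        | COUNT(c.id)
------------+------------
Engineering | 3          
HR          | 1          
Legal       | 2          
Marketing   | 0          
Sales       | 2          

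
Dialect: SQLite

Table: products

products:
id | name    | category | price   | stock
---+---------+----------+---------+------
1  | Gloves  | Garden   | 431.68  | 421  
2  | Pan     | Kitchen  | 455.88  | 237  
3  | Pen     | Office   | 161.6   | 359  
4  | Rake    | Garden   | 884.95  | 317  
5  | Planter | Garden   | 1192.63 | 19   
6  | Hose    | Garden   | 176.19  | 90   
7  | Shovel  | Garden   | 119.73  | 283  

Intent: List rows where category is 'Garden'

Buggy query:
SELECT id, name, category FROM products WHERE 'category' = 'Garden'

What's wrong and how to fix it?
Bug: Single quotes denote string literals in SQL; the column name is being compared as a constant string

Fix: Remove the quotes around the column name (or use double quotes for an identifier)

Corrected query:
SELECT id, name, category FROM products WHERE category = 'Garden'

Result:
id | name    | category
---+---------+---------
1  | Gloves  | Garden  
4  | Rake    | Garden  
5  | Planter | Garden  
6  | Hose    | Garden  
7  | Shovel  | Garden  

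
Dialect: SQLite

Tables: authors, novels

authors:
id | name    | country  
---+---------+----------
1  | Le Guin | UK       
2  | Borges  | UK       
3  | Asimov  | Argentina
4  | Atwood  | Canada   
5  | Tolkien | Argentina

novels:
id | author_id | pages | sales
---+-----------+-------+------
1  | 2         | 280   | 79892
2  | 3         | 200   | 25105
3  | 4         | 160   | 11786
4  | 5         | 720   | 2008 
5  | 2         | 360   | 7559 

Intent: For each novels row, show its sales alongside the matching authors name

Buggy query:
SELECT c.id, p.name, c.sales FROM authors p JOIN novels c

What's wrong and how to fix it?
Bug: Missing join condition: each novels row is matched to all authors rows instead of just its own

Fix: Specify the join condition linking the foreign key to the parent id

Corrected query:
SELECT c.id, p.name, c.sales FROM authors p JOIN novels c ON c.author_id = p.id

Result:
id | name    | sales
---+---------+------
1  | Borges  | 79892
2  | Asimov  | 25105
3  | Atwood  | 11786
4  | Tolkien | 2008 
5  | Borges  | 7559 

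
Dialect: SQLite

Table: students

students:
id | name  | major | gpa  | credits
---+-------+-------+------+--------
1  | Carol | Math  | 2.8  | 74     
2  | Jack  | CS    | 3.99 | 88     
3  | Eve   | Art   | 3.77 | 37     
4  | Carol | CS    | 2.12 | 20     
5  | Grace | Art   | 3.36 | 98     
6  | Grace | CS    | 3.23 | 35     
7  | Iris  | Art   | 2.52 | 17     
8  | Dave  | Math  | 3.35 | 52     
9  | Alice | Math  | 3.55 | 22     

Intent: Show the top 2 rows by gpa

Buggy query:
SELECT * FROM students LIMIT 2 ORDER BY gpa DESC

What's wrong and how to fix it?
Bug: ORDER BY cannot follow LIMIT; LIMIT is the final clause

Fix: Swap the clauses: ORDER BY first, then LIMIT

Corrected query:
SELECT * FROM students ORDER BY gpa DESC LIMIT 2

Result:
id | name | major | gpa  | credits
---+------+-------+------+--------
2  | Jack | CS    | 3.99 | 88     
3  | Eve  | Art   | 3.77 | 37     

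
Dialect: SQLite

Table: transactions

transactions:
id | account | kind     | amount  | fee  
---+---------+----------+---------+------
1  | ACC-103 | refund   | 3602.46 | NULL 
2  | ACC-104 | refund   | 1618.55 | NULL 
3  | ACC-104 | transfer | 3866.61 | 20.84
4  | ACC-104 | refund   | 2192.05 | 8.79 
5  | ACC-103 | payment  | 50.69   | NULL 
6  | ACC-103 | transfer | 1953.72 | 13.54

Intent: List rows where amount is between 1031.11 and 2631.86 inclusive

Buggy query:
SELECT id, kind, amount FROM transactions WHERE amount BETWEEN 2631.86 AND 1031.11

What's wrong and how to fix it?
Bug: The bounds are reversed; BETWEEN a AND b requires a <= b to match anything

Fix: Swap the bounds so the smaller value comes first

Corrected query:
SELECT id, kind, amount FROM transactions WHERE amount BETWEEN 1031.11 AND 2631.86

Result:
id | kind     | amount 
---+----------+--------
2  | refund   | 1618.55
4  | refund   | 2192.05
6  | transfer | 1953.72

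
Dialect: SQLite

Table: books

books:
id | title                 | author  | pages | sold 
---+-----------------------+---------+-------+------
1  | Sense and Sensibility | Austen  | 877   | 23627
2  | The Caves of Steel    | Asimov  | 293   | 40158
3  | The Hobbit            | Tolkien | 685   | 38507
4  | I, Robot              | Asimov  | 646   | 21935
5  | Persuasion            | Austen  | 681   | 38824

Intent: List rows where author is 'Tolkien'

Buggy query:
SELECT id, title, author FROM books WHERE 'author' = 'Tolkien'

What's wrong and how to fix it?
Bug: 'author' in single quotes is a string literal, not the column; the comparison is literal-vs-literal and never true

Fix: Remove the quotes around the column name (or use double quotes for an identifier)

Corrected query:
SELECT id, title, author FROM books WHERE author = 'Tolkien'

Result:
id | title      | author 
---+------------+--------
3  | The Hobbit | Tolkien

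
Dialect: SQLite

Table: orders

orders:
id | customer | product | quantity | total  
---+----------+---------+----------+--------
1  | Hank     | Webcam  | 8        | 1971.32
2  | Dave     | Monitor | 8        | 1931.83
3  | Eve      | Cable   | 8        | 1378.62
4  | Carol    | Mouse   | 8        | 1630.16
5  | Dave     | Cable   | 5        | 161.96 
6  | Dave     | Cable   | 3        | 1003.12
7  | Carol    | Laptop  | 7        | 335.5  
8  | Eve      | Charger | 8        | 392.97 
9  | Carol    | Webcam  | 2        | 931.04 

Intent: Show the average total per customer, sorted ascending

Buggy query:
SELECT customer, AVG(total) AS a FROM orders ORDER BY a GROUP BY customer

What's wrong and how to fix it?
Bug: ORDER BY appears before GROUP BY; SQL clause order requires GROUP BY first

Fix: Reorder: SELECT … FROM … GROUP BY … ORDER BY …

Corrected query:
SELECT customer, AVG(total) AS a FROM orders GROUP BY customer ORDER BY a

Result:
customer | a          
---------+------------
Eve      | 885.795    
Carol    | 965.566667 
Dave     | 1032.303333
Hank     | 1971.32    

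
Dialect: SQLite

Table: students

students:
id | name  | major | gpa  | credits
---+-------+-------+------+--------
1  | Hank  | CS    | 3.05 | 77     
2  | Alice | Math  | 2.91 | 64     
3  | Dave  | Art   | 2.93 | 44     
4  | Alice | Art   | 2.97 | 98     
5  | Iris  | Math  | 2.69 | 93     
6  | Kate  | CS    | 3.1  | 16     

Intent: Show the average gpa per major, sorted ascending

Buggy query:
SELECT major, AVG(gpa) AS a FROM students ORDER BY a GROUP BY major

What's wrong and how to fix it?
Bug: GROUP BY must precede ORDER BY

Fix: Move ORDER BY to the end, after GROUP BY

Corrected query:
SELECT major, AVG(gpa) AS a FROM students GROUP BY major ORDER BY a

Result:
major | a    
------+------
Math  | 2.8  
Art   | 2.95 
CS    | 3.075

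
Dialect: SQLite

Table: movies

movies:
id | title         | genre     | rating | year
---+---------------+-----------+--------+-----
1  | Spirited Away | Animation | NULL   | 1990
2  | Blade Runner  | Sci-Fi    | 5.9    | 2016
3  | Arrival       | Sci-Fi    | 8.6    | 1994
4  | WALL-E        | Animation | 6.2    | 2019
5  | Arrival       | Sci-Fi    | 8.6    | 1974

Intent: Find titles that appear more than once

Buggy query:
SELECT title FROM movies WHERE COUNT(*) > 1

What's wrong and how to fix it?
Bug: COUNT(*) is an aggregate and cannot be used in WHERE

Fix: GROUP BY title, then filter groups with HAVING COUNT(*) > 1

Corrected query:
SELECT title FROM movies GROUP BY title HAVING COUNT(*) > 1

Result:
title  
-------
Arrival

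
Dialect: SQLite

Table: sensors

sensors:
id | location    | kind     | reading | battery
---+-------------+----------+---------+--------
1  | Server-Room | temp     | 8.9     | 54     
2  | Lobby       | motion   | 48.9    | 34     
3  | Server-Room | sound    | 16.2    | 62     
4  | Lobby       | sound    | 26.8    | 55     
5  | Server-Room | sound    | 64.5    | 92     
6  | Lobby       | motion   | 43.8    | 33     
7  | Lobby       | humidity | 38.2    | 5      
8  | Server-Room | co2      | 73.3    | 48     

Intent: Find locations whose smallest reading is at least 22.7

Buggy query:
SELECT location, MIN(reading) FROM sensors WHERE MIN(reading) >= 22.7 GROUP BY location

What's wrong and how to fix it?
Bug: MIN() in WHERE is a misuse of aggregate

Fix: Replace WHERE with HAVING after the GROUP BY

Corrected query:
SELECT location, MIN(reading) FROM sensors GROUP BY location HAVING MIN(reading) >= 22.7

Result:
location | MIN(reading)
---------+-------------
Lobby    | 26.8        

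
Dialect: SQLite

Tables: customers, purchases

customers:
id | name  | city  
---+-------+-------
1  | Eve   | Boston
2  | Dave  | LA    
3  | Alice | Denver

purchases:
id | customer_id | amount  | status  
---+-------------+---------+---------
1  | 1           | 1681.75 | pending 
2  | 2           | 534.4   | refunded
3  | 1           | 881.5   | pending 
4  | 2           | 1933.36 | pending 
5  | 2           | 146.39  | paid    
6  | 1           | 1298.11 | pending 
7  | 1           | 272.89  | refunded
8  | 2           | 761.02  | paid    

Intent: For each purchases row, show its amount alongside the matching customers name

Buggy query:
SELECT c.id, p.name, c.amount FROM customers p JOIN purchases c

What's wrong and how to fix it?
Bug: JOIN with no ON clause produces a cartesian product; every purchases row pairs with every customers row

Fix: Specify the join condition linking the foreign key to the parent id

Corrected query:
SELECT c.id, p.name, c.amount FROM customers p JOIN purchases c ON c.customer_id = p.id

Result:
id | name | amount 
---+------+--------
1  | Eve  | 1681.75
2  | Dave | 534.4  
3  | Eve  | 881.5  
4  | Dave | 1933.36
5  | Dave | 146.39 
6  | Eve  | 1298.11
7  | Eve  | 272.89 
8  | Dave | 761.02 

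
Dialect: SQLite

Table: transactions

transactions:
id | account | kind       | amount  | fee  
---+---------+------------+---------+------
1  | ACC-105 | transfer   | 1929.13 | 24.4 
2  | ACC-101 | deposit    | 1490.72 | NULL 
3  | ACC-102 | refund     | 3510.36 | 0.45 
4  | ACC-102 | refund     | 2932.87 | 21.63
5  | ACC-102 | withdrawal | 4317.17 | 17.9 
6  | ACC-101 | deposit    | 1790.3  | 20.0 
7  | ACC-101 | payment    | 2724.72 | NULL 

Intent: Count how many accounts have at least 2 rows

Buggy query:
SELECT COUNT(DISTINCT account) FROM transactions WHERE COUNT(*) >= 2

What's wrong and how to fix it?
Bug: WHERE filters individual rows, not groups, so a group-level COUNT is invalid there

Fix: Group first with HAVING COUNT(*) >= 2, then COUNT the resulting groups

Corrected query:
SELECT COUNT(*) FROM (SELECT account FROM transactions GROUP BY account HAVING COUNT(*) >= 2)

Result:
COUNT(*)
--------
2       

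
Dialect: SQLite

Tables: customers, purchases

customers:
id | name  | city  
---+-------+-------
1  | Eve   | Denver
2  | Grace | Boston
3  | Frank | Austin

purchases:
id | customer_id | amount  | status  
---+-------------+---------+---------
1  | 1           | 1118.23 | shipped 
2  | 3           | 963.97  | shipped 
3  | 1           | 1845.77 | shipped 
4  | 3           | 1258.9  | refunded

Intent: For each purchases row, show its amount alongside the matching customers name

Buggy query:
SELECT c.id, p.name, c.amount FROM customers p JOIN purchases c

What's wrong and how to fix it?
Bug: Missing join condition: each purchases row is matched to all customers rows instead of just its own

Fix: Specify the join condition linking the foreign key to the parent id

Corrected query:
SELECT c.id, p.name, c.amount FROM customers p JOIN purchases c ON c.customer_id = p.id

Result:
id | name  | amount 
---+-------+--------
1  | Eve   | 1118.23
2  | Frank | 963.97 
3  | Eve   | 1845.77
4  | Frank | 1258.9 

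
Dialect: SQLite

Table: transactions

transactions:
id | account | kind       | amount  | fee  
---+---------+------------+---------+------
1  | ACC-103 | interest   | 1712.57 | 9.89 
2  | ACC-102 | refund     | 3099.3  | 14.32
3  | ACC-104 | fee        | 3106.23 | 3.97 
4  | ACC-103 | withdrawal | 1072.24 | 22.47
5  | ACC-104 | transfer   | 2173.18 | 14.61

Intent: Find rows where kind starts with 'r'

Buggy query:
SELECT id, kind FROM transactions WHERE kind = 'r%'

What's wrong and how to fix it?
Bug: '=' compares the literal string including the % character; pattern matching needs LIKE

Fix: Use LIKE for wildcard pattern matching

Corrected query:
SELECT id, kind FROM transactions WHERE kind LIKE 'r%'

Result:
id | kind  
---+-------
2  | refund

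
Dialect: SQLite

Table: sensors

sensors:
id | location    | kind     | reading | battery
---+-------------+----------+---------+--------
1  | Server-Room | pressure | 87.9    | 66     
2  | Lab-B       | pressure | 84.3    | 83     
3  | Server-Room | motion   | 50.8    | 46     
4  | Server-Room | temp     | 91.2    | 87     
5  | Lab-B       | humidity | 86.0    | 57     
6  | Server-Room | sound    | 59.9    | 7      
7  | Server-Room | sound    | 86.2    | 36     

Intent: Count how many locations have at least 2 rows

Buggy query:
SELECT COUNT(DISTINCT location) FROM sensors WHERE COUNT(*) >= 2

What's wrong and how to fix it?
Bug: COUNT(*) cannot appear in WHERE; the per-group count doesn't exist yet

Fix: Group first with HAVING COUNT(*) >= 2, then COUNT the resulting groups

Corrected query:
SELECT COUNT(*) FROM (SELECT location FROM sensors GROUP BY location HAVING COUNT(*) >= 2)

Result:
COUNT(*)
--------
2       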